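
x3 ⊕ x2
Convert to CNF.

(x3 ∨ x2) ∧ (¬x3 ∨ ¬x2)

x3 ⊕ x2
≡ (x3 ∨ x2) ∧ ¬(x3 ∧ x2)
≡ (x3 ∨ x2) ∧ (¬x3 ∨ ¬x2)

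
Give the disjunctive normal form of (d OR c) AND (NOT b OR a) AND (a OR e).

(d OR c) AND (NOT b OR a) AND (a OR e)
≡ (d AND NOT b AND a) OR (d AND NOT b AND e) OR (d AND a AND a) OR (d AND a AND e) OR (c AND NOT b AND a) OR (c AND NOT b AND e) OR (c AND a AND a) OR (c AND a AND e)   — distribute AND over OR
≡ (d AND NOT b AND e) OR (d AND a) OR (c AND NOT b AND e) OR (c AND a)   — simplify

(d AND NOT b AND e) OR (d AND a) OR (c AND NOT b AND e) OR (c AND a)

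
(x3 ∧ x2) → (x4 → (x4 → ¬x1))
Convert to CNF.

¬x3 ∨ ¬x2 ∨ ¬x4 ∨ ¬x1

(x3 ∧ x2) → (x4 → (x4 → ¬x1))
≡ ¬(x3 ∧ x2) ∨ (x4 → (x4 → ¬x1))   [eliminate →]
≡ ¬(x3 ∧ x2) ∨ ¬x4 ∨ (x4 → ¬x1)   [eliminate →]
≡ ¬(x3 ∧ x2) ∨ ¬x4 ∨ ¬x4 ∨ ¬x1   [eliminate →]
≡ ¬x3 ∨ ¬x2 ∨ ¬x4 ∨ ¬x4 ∨ ¬x1   [De Morgan]
≡ ¬x3 ∨ ¬x2 ∨ ¬x4 ∨ ¬x1   [simplify]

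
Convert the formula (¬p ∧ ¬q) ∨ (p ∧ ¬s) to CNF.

(¬p ∨ ¬s) ∧ (¬q ∨ p) ∧ (¬q ∨ ¬s)

(¬p ∧ ¬q) ∨ (p ∧ ¬s)
= (¬p ∨ p) ∧ (¬p ∨ ¬s) ∧ (¬q ∨ p) ∧ (¬q ∨ ¬s)   [distribute ∨ over ∧]
= (¬p ∨ ¬s) ∧ (¬q ∨ p) ∧ (¬q ∨ ¬s)   [simplify]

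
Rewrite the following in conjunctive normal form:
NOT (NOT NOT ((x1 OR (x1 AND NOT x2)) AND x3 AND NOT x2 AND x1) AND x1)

NOT x1 OR NOT x3 OR x2

NOT (NOT NOT ((x1 OR (x1 AND NOT x2)) AND x3 AND NOT x2 AND x1) AND x1)
= NOT NOT NOT ((x1 OR (x1 AND NOT x2)) AND x3 AND NOT x2 AND x1) OR NOT x1   [De Morgan]
= NOT ((x1 OR (x1 AND NOT x2)) AND x3 AND NOT x2 AND x1) OR NOT x1   [double negation]
= NOT (x1 OR (x1 AND NOT x2)) OR NOT x3 OR NOT NOT x2 OR NOT x1 OR NOT x1   [De Morgan]
= (NOT x1 AND NOT (x1 AND NOT x2)) OR NOT x3 OR NOT NOT x2 OR NOT x1 OR NOT x1   [De Morgan]
= (NOT x1 AND (NOT x1 OR NOT NOT x2)) OR NOT x3 OR NOT NOT x2 OR NOT x1 OR NOT x1   [De Morgan]
= (NOT x1 AND (NOT x1 OR x2)) OR NOT x3 OR NOT NOT x2 OR NOT x1 OR NOT x1   [double negation]
= (NOT x1 AND (NOT x1 OR x2)) OR NOT x3 OR x2 OR NOT x1 OR NOT x1   [double negation]
= (NOT x1 OR NOT x3 OR x2 OR NOT x1 OR NOT x1) AND (NOT x1 OR x2 OR NOT x3 OR x2 OR NOT x1 OR NOT x1)   [distribute OR over AND]
= NOT x1 OR NOT x3 OR x2   [simplify]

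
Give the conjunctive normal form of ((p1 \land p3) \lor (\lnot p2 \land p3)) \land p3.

((p1 \land p3) \lor (\lnot p2 \land p3)) \land p3
≡ (p1 \lor \lnot p2) \land (p1 \lor p3) \land (p3 \lor \lnot p2) \land (p3 \lor p3) \land p3   [distribute \lor over \land]
≡ (p1 \lor \lnot p2) \land p3   [simplify]

(p1 \lor \lnot p2) \land p3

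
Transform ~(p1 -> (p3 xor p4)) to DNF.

~(p1 -> (p3 xor p4))
≡ ~(~p1 | (p3 xor p4))
≡ ~(~p1 | (p3 & ~p4) | (~p3 & p4))
≡ ~~p1 & ~(p3 & ~p4) & ~(~p3 & p4)
≡ p1 & ~(p3 & ~p4) & ~(~p3 & p4)
≡ p1 & (~p3 | ~~p4) & ~(~p3 & p4)
≡ p1 & (~p3 | p4) & ~(~p3 & p4)
≡ p1 & (~p3 | p4) & (~~p3 | ~p4)
≡ p1 & (~p3 | p4) & (p3 | ~p4)
≡ (p1 & ~p3 & p3) | (p1 & ~p3 & ~p4) | (p1 & p4 & p3) | (p1 & p4 & ~p4)
≡ (p1 & ~p3 & ~p4) | (p1 & p4 & p3)

(p1 & ~p3 & ~p4) | (p1 & p4 & p3)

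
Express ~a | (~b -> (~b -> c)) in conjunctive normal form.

~a | (~b -> (~b -> c))
≡ ~a | ~~b | (~b -> c)   [eliminate ->]
≡ ~a | ~~b | ~~b | c   [eliminate ->]
≡ ~a | b | ~~b | c   [double negation]
≡ ~a | b | b | c   [double negation]
≡ ~a | b | c   [simplify]

~a | b | c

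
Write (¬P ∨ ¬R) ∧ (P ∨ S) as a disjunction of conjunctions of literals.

(¬P ∨ ¬R) ∧ (P ∨ S)
= (¬P ∧ P) ∨ (¬P ∧ S) ∨ (¬R ∧ P) ∨ (¬R ∧ S)   (distribute ∧ over ∨)
= (¬P ∧ S) ∨ (¬R ∧ P) ∨ (¬R ∧ S)   (simplify)

(¬P ∧ S) ∨ (¬R ∧ P) ∨ (¬R ∧ S)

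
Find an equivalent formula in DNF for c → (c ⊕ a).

¬c ∨ (c ∧ ¬a)

c → (c ⊕ a)
≡ ¬c ∨ (c ⊕ a)
≡ ¬c ∨ (c ∧ ¬a) ∨ (¬c ∧ a)
≡ ¬c ∨ (c ∧ ¬a)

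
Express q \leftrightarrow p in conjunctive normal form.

(\lnot q \lor p) \land (\lnot p \lor q)

q \leftrightarrow p
≡ (q \to p) \land (p \to q)   [eliminate \leftrightarrow]
≡ (\lnot q \lor p) \land (p \to q)   [eliminate \to]
≡ (\lnot q \lor p) \land (\lnot p \lor q)   [eliminate \to]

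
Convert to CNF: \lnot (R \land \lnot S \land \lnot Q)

\lnot (R \land \lnot S \land \lnot Q)
= \lnot R \lor \lnot \lnot S \lor \lnot \lnot Q   — De Morgan
= \lnot R \lor S \lor \lnot \lnot Q   — double negation
= \lnot R \lor S \lor Q   — double negation

\lnot R \lor S \lor Q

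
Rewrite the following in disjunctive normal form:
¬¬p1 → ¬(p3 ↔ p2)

¬¬p1 → ¬(p3 ↔ p2)
⇔ ¬¬¬p1 ∨ ¬(p3 ↔ p2)   — eliminate →
⇔ ¬¬¬p1 ∨ ¬((p3 → p2) ∧ (p2 → p3))   — eliminate ↔
⇔ ¬¬¬p1 ∨ ¬((¬p3 ∨ p2) ∧ (p2 → p3))   — eliminate →
⇔ ¬¬¬p1 ∨ ¬((¬p3 ∨ p2) ∧ (¬p2 ∨ p3))   — eliminate →
⇔ ¬p1 ∨ ¬((¬p3 ∨ p2) ∧ (¬p2 ∨ p3))   — double negation
⇔ ¬p1 ∨ ¬(¬p3 ∨ p2) ∨ ¬(¬p2 ∨ p3)   — De Morgan
⇔ ¬p1 ∨ (¬¬p3 ∧ ¬p2) ∨ ¬(¬p2 ∨ p3)   — De Morgan
⇔ ¬p1 ∨ (p3 ∧ ¬p2) ∨ ¬(¬p2 ∨ p3)   — double negation
⇔ ¬p1 ∨ (p3 ∧ ¬p2) ∨ (¬¬p2 ∧ ¬p3)   — De Morgan
⇔ ¬p1 ∨ (p3 ∧ ¬p2) ∨ (p2 ∧ ¬p3)   — double negation

¬p1 ∨ (p3 ∧ ¬p2) ∨ (p2 ∧ ¬p3)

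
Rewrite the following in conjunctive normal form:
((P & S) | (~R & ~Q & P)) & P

((P & S) | (~R & ~Q & P)) & P
≡ (P | ~R) & (P | ~Q) & (P | P) & (S | ~R) & (S | ~Q) & (S | P) & P   [distribute | over &]
≡ P & (S | ~R) & (S | ~Q)   [simplify]

P & (S | ~R) & (S | ~Q)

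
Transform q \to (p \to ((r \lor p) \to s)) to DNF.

\lnot q \lor \lnot p \lor s

q \to (p \to ((r \lor p) \to s))
≡ \lnot q \lor (p \to ((r \lor p) \to s))   [eliminate \to]
≡ \lnot q \lor \lnot p \lor ((r \lor p) \to s)   [eliminate \to]
≡ \lnot q \lor \lnot p \lor \lnot (r \lor p) \lor s   [eliminate \to]
≡ \lnot q \lor \lnot p \lor (\lnot r \land \lnot p) \lor s   [De Morgan]
≡ \lnot q \lor \lnot p \lor s   [simplify]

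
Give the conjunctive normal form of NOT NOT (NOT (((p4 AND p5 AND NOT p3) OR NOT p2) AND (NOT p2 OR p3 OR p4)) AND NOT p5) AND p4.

NOT NOT (NOT (((p4 AND p5 AND NOT p3) OR NOT p2) AND (NOT p2 OR p3 OR p4)) AND NOT p5) AND p4
≡ NOT (((p4 AND p5 AND NOT p3) OR NOT p2) AND (NOT p2 OR p3 OR p4)) AND NOT p5 AND p4   (double negation)
≡ (NOT ((p4 AND p5 AND NOT p3) OR NOT p2) OR NOT (NOT p2 OR p3 OR p4)) AND NOT p5 AND p4   (De Morgan)
≡ ((NOT (p4 AND p5 AND NOT p3) AND NOT NOT p2) OR NOT (NOT p2 OR p3 OR p4)) AND NOT p5 AND p4   (De Morgan)
≡ (((NOT p4 OR NOT p5 OR NOT NOT p3) AND NOT NOT p2) OR NOT (NOT p2 OR p3 OR p4)) AND NOT p5 AND p4   (De Morgan)
≡ (((NOT p4 OR NOT p5 OR p3) AND NOT NOT p2) OR NOT (NOT p2 OR p3 OR p4)) AND NOT p5 AND p4   (double negation)
≡ (((NOT p4 OR NOT p5 OR p3) AND p2) OR NOT (NOT p2 OR p3 OR p4)) AND NOT p5 AND p4   (double negation)
≡ (((NOT p4 OR NOT p5 OR p3) AND p2) OR (NOT NOT p2 AND NOT p3 AND NOT p4)) AND NOT p5 AND p4   (De Morgan)
≡ (((NOT p4 OR NOT p5 OR p3) AND p2) OR (p2 AND NOT p3 AND NOT p4)) AND NOT p5 AND p4   (double negation)
≡ (NOT p4 OR NOT p5 OR p3 OR p2) AND (NOT p4 OR NOT p5 OR p3 OR NOT p3) AND (NOT p4 OR NOT p5 OR p3 OR NOT p4) AND (p2 OR p2) AND (p2 OR NOT p3) AND (p2 OR NOT p4) AND NOT p5 AND p4   (distribute OR over AND)
≡ p2 AND NOT p5 AND p4   (simplify)

p2 AND NOT p5 AND p4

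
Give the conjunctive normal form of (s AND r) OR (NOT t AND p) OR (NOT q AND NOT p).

(s AND r) OR (NOT t AND p) OR (NOT q AND NOT p)
≡ (s OR NOT t OR NOT q) AND (s OR NOT t OR NOT p) AND (s OR p OR NOT q) AND (s OR p OR NOT p) AND (r OR NOT t OR NOT q) AND (r OR NOT t OR NOT p) AND (r OR p OR NOT q) AND (r OR p OR NOT p)
≡ (s OR NOT t OR NOT q) AND (s OR NOT t OR NOT p) AND (s OR p OR NOT q) AND (r OR NOT t OR NOT q) AND (r OR NOT t OR NOT p) AND (r OR p OR NOT q)

(s OR NOT t OR NOT q) AND (s OR NOT t OR NOT p) AND (s OR p OR NOT q) AND (r OR NOT t OR NOT q) AND (r OR NOT t OR NOT p) AND (r OR p OR NOT q)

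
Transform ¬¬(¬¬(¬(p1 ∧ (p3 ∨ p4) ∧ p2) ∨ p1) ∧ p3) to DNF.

¬¬(¬¬(¬(p1 ∧ (p3 ∨ p4) ∧ p2) ∨ p1) ∧ p3)
= ¬¬(¬(p1 ∧ (p3 ∨ p4) ∧ p2) ∨ p1) ∧ p3   [double negation]
= (¬(p1 ∧ (p3 ∨ p4) ∧ p2) ∨ p1) ∧ p3   [double negation]
= (¬p1 ∨ ¬(p3 ∨ p4) ∨ ¬p2 ∨ p1) ∧ p3   [De Morgan]
= (¬p1 ∨ (¬p3 ∧ ¬p4) ∨ ¬p2 ∨ p1) ∧ p3   [De Morgan]
= (¬p1 ∧ p3) ∨ (¬p3 ∧ ¬p4 ∧ p3) ∨ (¬p2 ∧ p3) ∨ (p1 ∧ p3)   [distribute ∧ over ∨]
= (¬p1 ∧ p3) ∨ (¬p2 ∧ p3) ∨ (p1 ∧ p3)   [simplify]

(¬p1 ∧ p3) ∨ (¬p2 ∧ p3) ∨ (p1 ∧ p3)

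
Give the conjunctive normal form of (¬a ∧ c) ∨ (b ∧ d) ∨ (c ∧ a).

(¬a ∧ c) ∨ (b ∧ d) ∨ (c ∧ a)
= (¬a ∨ b ∨ c) ∧ (¬a ∨ b ∨ a) ∧ (¬a ∨ d ∨ c) ∧ (¬a ∨ d ∨ a) ∧ (c ∨ b ∨ c) ∧ (c ∨ b ∨ a) ∧ (c ∨ d ∨ c) ∧ (c ∨ d ∨ a)   — distribute ∨ over ∧
= (c ∨ b) ∧ (c ∨ d)   — simplify

(c ∨ b) ∧ (c ∨ d)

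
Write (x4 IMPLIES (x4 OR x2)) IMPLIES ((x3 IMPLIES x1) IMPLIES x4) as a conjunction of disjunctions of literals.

(x4 OR x3) AND (x4 OR NOT x1)

(x4 IMPLIES (x4 OR x2)) IMPLIES ((x3 IMPLIES x1) IMPLIES x4)
≡ NOT (x4 IMPLIES (x4 OR x2)) OR ((x3 IMPLIES x1) IMPLIES x4)   — eliminate IMPLIES
≡ NOT (NOT x4 OR x4 OR x2) OR ((x3 IMPLIES x1) IMPLIES x4)   — eliminate IMPLIES
≡ NOT (NOT x4 OR x4 OR x2) OR NOT (x3 IMPLIES x1) OR x4   — eliminate IMPLIES
≡ NOT (NOT x4 OR x4 OR x2) OR NOT (NOT x3 OR x1) OR x4   — eliminate IMPLIES
≡ (NOT NOT x4 AND NOT x4 AND NOT x2) OR NOT (NOT x3 OR x1) OR x4   — De Morgan
≡ (x4 AND NOT x4 AND NOT x2) OR NOT (NOT x3 OR x1) OR x4   — double negation
≡ (x4 AND NOT x4 AND NOT x2) OR (NOT NOT x3 AND NOT x1) OR x4   — De Morgan
≡ (x4 AND NOT x4 AND NOT x2) OR (x3 AND NOT x1) OR x4   — double negation
≡ (x4 OR x3 OR x4) AND (x4 OR NOT x1 OR x4) AND (NOT x4 OR x3 OR x4) AND (NOT x4 OR NOT x1 OR x4) AND (NOT x2 OR x3 OR x4) AND (NOT x2 OR NOT x1 OR x4)   — distribute OR over AND
≡ (x4 OR x3) AND (x4 OR NOT x1)   — simplify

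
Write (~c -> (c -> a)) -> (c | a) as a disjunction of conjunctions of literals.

c | a

(~c -> (c -> a)) -> (c | a)
⇔ ~(~c -> (c -> a)) | c | a   [eliminate ->]
⇔ ~(~~c | (c -> a)) | c | a   [eliminate ->]
⇔ ~(~~c | ~c | a) | c | a   [eliminate ->]
⇔ (~~~c & ~~c & ~a) | c | a   [De Morgan]
⇔ (~c & ~~c & ~a) | c | a   [double negation]
⇔ (~c & c & ~a) | c | a   [double negation]
⇔ c | a   [simplify]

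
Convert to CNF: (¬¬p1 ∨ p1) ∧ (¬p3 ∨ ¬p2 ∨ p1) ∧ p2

(¬¬p1 ∨ p1) ∧ (¬p3 ∨ ¬p2 ∨ p1) ∧ p2
⇔ (p1 ∨ p1) ∧ (¬p3 ∨ ¬p2 ∨ p1) ∧ p2   (double negation)
⇔ p1 ∧ p2   (simplify)

p1 ∧ p2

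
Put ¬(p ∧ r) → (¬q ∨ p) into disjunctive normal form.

¬q ∨ p

¬(p ∧ r) → (¬q ∨ p)
≡ ¬¬(p ∧ r) ∨ ¬q ∨ p   (eliminate →)
≡ (p ∧ r) ∨ ¬q ∨ p   (double negation)
≡ ¬q ∨ p   (simplify)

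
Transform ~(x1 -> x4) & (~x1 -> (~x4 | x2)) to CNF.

~(x1 -> x4) & (~x1 -> (~x4 | x2))
≡ ~(~x1 | x4) & (~x1 -> (~x4 | x2))   (eliminate ->)
≡ ~(~x1 | x4) & (~~x1 | ~x4 | x2)   (eliminate ->)
≡ ~~x1 & ~x4 & (~~x1 | ~x4 | x2)   (De Morgan)
≡ x1 & ~x4 & (~~x1 | ~x4 | x2)   (double negation)
≡ x1 & ~x4 & (x1 | ~x4 | x2)   (double negation)
≡ x1 & ~x4   (simplify)

x1 & ~x4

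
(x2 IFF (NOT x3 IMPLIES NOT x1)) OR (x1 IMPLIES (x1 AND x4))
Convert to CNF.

(NOT x2 OR x3 OR NOT x1 OR x4) AND (NOT x3 OR x2 OR NOT x1 OR x4)

(x2 IFF (NOT x3 IMPLIES NOT x1)) OR (x1 IMPLIES (x1 AND x4))
⇔ ((x2 IMPLIES (NOT x3 IMPLIES NOT x1)) AND ((NOT x3 IMPLIES NOT x1) IMPLIES x2)) OR (x1 IMPLIES (x1 AND x4))
⇔ ((NOT x2 OR (NOT x3 IMPLIES NOT x1)) AND ((NOT x3 IMPLIES NOT x1) IMPLIES x2)) OR (x1 IMPLIES (x1 AND x4))
⇔ ((NOT x2 OR NOT NOT x3 OR NOT x1) AND ((NOT x3 IMPLIES NOT x1) IMPLIES x2)) OR (x1 IMPLIES (x1 AND x4))
⇔ ((NOT x2 OR NOT NOT x3 OR NOT x1) AND (NOT (NOT x3 IMPLIES NOT x1) OR x2)) OR (x1 IMPLIES (x1 AND x4))
⇔ ((NOT x2 OR NOT NOT x3 OR NOT x1) AND (NOT (NOT NOT x3 OR NOT x1) OR x2)) OR (x1 IMPLIES (x1 AND x4))
⇔ ((NOT x2 OR NOT NOT x3 OR NOT x1) AND (NOT (NOT NOT x3 OR NOT x1) OR x2)) OR NOT x1 OR (x1 AND x4)
⇔ ((NOT x2 OR x3 OR NOT x1) AND (NOT (NOT NOT x3 OR NOT x1) OR x2)) OR NOT x1 OR (x1 AND x4)
⇔ ((NOT x2 OR x3 OR NOT x1) AND ((NOT NOT NOT x3 AND NOT NOT x1) OR x2)) OR NOT x1 OR (x1 AND x4)
⇔ ((NOT x2 OR x3 OR NOT x1) AND ((NOT x3 AND NOT NOT x1) OR x2)) OR NOT x1 OR (x1 AND x4)
⇔ ((NOT x2 OR x3 OR NOT x1) AND ((NOT x3 AND x1) OR x2)) OR NOT x1 OR (x1 AND x4)
⇔ (NOT x2 OR x3 OR NOT x1 OR NOT x1 OR x1) AND (NOT x2 OR x3 OR NOT x1 OR NOT x1 OR x4) AND (NOT x3 OR x2 OR NOT x1 OR x1) AND (NOT x3 OR x2 OR NOT x1 OR x4) AND (x1 OR x2 OR NOT x1 OR x1) AND (x1 OR x2 OR NOT x1 OR x4)
⇔ (NOT x2 OR x3 OR NOT x1 OR x4) AND (NOT x3 OR x2 OR NOT x1 OR x4)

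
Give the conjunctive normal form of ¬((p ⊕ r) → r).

(p ∨ r) ∧ ¬r

¬((p ⊕ r) → r)
≡ ¬(¬(p ⊕ r) ∨ r)   [eliminate →]
≡ ¬(¬((p ∨ r) ∧ ¬(p ∧ r)) ∨ r)   [expand ⊕]
≡ ¬¬((p ∨ r) ∧ ¬(p ∧ r)) ∧ ¬r   [De Morgan]
≡ (p ∨ r) ∧ ¬(p ∧ r) ∧ ¬r   [double negation]
≡ (p ∨ r) ∧ (¬p ∨ ¬r) ∧ ¬r   [De Morgan]
≡ (p ∨ r) ∧ ¬r   [simplify]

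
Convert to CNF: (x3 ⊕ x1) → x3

(x3 ⊕ x1) → x3
≡ ¬(x3 ⊕ x1) ∨ x3   — eliminate →
≡ ¬((x3 ∨ x1) ∧ ¬(x3 ∧ x1)) ∨ x3   — expand ⊕
≡ ¬(x3 ∨ x1) ∨ ¬¬(x3 ∧ x1) ∨ x3   — De Morgan
≡ (¬x3 ∧ ¬x1) ∨ ¬¬(x3 ∧ x1) ∨ x3   — De Morgan
≡ (¬x3 ∧ ¬x1) ∨ (x3 ∧ x1) ∨ x3   — double negation
≡ (¬x3 ∨ x3 ∨ x3) ∧ (¬x3 ∨ x1 ∨ x3) ∧ (¬x1 ∨ x3 ∨ x3) ∧ (¬x1 ∨ x1 ∨ x3)   — distribute ∨ over ∧
≡ ¬x1 ∨ x3   — simplify

¬x1 ∨ x3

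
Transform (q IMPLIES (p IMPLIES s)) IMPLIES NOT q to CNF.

(q IMPLIES (p IMPLIES s)) IMPLIES NOT q
≡ NOT (q IMPLIES (p IMPLIES s)) OR NOT q   [eliminate IMPLIES]
≡ NOT (NOT q OR (p IMPLIES s)) OR NOT q   [eliminate IMPLIES]
≡ NOT (NOT q OR NOT p OR s) OR NOT q   [eliminate IMPLIES]
≡ (NOT NOT q AND NOT NOT p AND NOT s) OR NOT q   [De Morgan]
≡ (q AND NOT NOT p AND NOT s) OR NOT q   [double negation]
≡ (q AND p AND NOT s) OR NOT q   [double negation]
≡ (q OR NOT q) AND (p OR NOT q) AND (NOT s OR NOT q)   [distribute OR over AND]
≡ (p OR NOT q) AND (NOT s OR NOT q)   [simplify]

(p OR NOT q) AND (NOT s OR NOT q)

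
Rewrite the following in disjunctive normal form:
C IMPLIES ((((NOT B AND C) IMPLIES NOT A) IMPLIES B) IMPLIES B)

NOT C OR (NOT A AND NOT B) OR B

C IMPLIES ((((NOT B AND C) IMPLIES NOT A) IMPLIES B) IMPLIES B)
= NOT C OR ((((NOT B AND C) IMPLIES NOT A) IMPLIES B) IMPLIES B)   — eliminate IMPLIES
= NOT C OR NOT (((NOT B AND C) IMPLIES NOT A) IMPLIES B) OR B   — eliminate IMPLIES
= NOT C OR NOT (NOT ((NOT B AND C) IMPLIES NOT A) OR B) OR B   — eliminate IMPLIES
= NOT C OR NOT (NOT (NOT (NOT B AND C) OR NOT A) OR B) OR B   — eliminate IMPLIES
= NOT C OR (NOT NOT (NOT (NOT B AND C) OR NOT A) AND NOT B) OR B   — De Morgan
= NOT C OR ((NOT (NOT B AND C) OR NOT A) AND NOT B) OR B   — double negation
= NOT C OR ((NOT NOT B OR NOT C OR NOT A) AND NOT B) OR B   — De Morgan
= NOT C OR ((B OR NOT C OR NOT A) AND NOT B) OR B   — double negation
= NOT C OR (B AND NOT B) OR (NOT C AND NOT B) OR (NOT A AND NOT B) OR B   — distribute AND over OR
= NOT C OR (NOT A AND NOT B) OR B   — simplify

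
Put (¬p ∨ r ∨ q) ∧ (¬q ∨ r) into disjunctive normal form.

(¬p ∨ r ∨ q) ∧ (¬q ∨ r)
≡ (¬p ∧ ¬q) ∨ (¬p ∧ r) ∨ (r ∧ ¬q) ∨ (r ∧ r) ∨ (q ∧ ¬q) ∨ (q ∧ r)   [distribute ∧ over ∨]
≡ (¬p ∧ ¬q) ∨ r   [simplify]

(¬p ∧ ¬q) ∨ r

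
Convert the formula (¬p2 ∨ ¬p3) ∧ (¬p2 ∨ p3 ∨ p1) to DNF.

¬p2 ∨ (¬p3 ∧ p1)

(¬p2 ∨ ¬p3) ∧ (¬p2 ∨ p3 ∨ p1)
≡ (¬p2 ∧ ¬p2) ∨ (¬p2 ∧ p3) ∨ (¬p2 ∧ p1) ∨ (¬p3 ∧ ¬p2) ∨ (¬p3 ∧ p3) ∨ (¬p3 ∧ p1)   [distribute ∧ over ∨]
≡ ¬p2 ∨ (¬p3 ∧ p1)   [simplify]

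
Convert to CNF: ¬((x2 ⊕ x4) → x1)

(x2 ∨ x4) ∧ (¬x2 ∨ ¬x4) ∧ ¬x1

¬((x2 ⊕ x4) → x1)
⇔ ¬(¬(x2 ⊕ x4) ∨ x1)   [eliminate →]
⇔ ¬(¬((x2 ∨ x4) ∧ ¬(x2 ∧ x4)) ∨ x1)   [expand ⊕]
⇔ ¬¬((x2 ∨ x4) ∧ ¬(x2 ∧ x4)) ∧ ¬x1   [De Morgan]
⇔ (x2 ∨ x4) ∧ ¬(x2 ∧ x4) ∧ ¬x1   [double negation]
⇔ (x2 ∨ x4) ∧ (¬x2 ∨ ¬x4) ∧ ¬x1   [De Morgan]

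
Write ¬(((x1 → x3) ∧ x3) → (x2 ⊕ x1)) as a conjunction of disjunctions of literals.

¬(((x1 → x3) ∧ x3) → (x2 ⊕ x1))
⇔ ¬(¬((x1 → x3) ∧ x3) ∨ (x2 ⊕ x1))   [eliminate →]
⇔ ¬(¬((¬x1 ∨ x3) ∧ x3) ∨ (x2 ⊕ x1))   [eliminate →]
⇔ ¬(¬((¬x1 ∨ x3) ∧ x3) ∨ ((x2 ∨ x1) ∧ ¬(x2 ∧ x1)))   [expand ⊕]
⇔ ¬¬((¬x1 ∨ x3) ∧ x3) ∧ ¬((x2 ∨ x1) ∧ ¬(x2 ∧ x1))   [De Morgan]
⇔ (¬x1 ∨ x3) ∧ x3 ∧ ¬((x2 ∨ x1) ∧ ¬(x2 ∧ x1))   [double negation]
⇔ (¬x1 ∨ x3) ∧ x3 ∧ (¬(x2 ∨ x1) ∨ ¬¬(x2 ∧ x1))   [De Morgan]
⇔ (¬x1 ∨ x3) ∧ x3 ∧ ((¬x2 ∧ ¬x1) ∨ ¬¬(x2 ∧ x1))   [De Morgan]
⇔ (¬x1 ∨ x3) ∧ x3 ∧ ((¬x2 ∧ ¬x1) ∨ (x2 ∧ x1))   [double negation]
⇔ (¬x1 ∨ x3) ∧ x3 ∧ (¬x2 ∨ x2) ∧ (¬x2 ∨ x1) ∧ (¬x1 ∨ x2) ∧ (¬x1 ∨ x1)   [distribute ∨ over ∧]
⇔ x3 ∧ (¬x2 ∨ x1) ∧ (¬x1 ∨ x2)   [simplify]

x3 ∧ (¬x2 ∨ x1) ∧ (¬x1 ∨ x2)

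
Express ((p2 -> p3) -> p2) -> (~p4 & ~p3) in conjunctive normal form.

(~p2 | ~p4) & (~p2 | ~p3)

((p2 -> p3) -> p2) -> (~p4 & ~p3)
⇔ ~((p2 -> p3) -> p2) | (~p4 & ~p3)   [eliminate ->]
⇔ ~(~(p2 -> p3) | p2) | (~p4 & ~p3)   [eliminate ->]
⇔ ~(~(~p2 | p3) | p2) | (~p4 & ~p3)   [eliminate ->]
⇔ (~~(~p2 | p3) & ~p2) | (~p4 & ~p3)   [De Morgan]
⇔ ((~p2 | p3) & ~p2) | (~p4 & ~p3)   [double negation]
⇔ (~p2 | p3 | ~p4) & (~p2 | p3 | ~p3) & (~p2 | ~p4) & (~p2 | ~p3)   [distribute | over &]
⇔ (~p2 | ~p4) & (~p2 | ~p3)   [simplify]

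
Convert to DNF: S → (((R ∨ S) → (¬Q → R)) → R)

¬S ∨ (S ∧ ¬Q ∧ ¬R) ∨ R

S → (((R ∨ S) → (¬Q → R)) → R)
⇔ ¬S ∨ (((R ∨ S) → (¬Q → R)) → R)
⇔ ¬S ∨ ¬((R ∨ S) → (¬Q → R)) ∨ R
⇔ ¬S ∨ ¬(¬(R ∨ S) ∨ (¬Q → R)) ∨ R
⇔ ¬S ∨ ¬(¬(R ∨ S) ∨ ¬¬Q ∨ R) ∨ R
⇔ ¬S ∨ (¬¬(R ∨ S) ∧ ¬¬¬Q ∧ ¬R) ∨ R
⇔ ¬S ∨ ((R ∨ S) ∧ ¬¬¬Q ∧ ¬R) ∨ R
⇔ ¬S ∨ ((R ∨ S) ∧ ¬Q ∧ ¬R) ∨ R
⇔ ¬S ∨ (R ∧ ¬Q ∧ ¬R) ∨ (S ∧ ¬Q ∧ ¬R) ∨ R
⇔ ¬S ∨ (S ∧ ¬Q ∧ ¬R) ∨ R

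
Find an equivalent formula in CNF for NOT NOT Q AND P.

Q AND P

NOT NOT Q AND P
≡ Q AND P   [double negation]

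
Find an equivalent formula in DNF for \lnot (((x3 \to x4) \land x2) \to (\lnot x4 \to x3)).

\lnot x3 \land x2 \land \lnot x4

\lnot (((x3 \to x4) \land x2) \to (\lnot x4 \to x3))
≡ \lnot (\lnot ((x3 \to x4) \land x2) \lor (\lnot x4 \to x3))   [eliminate \to]
≡ \lnot (\lnot ((\lnot x3 \lor x4) \land x2) \lor (\lnot x4 \to x3))   [eliminate \to]
≡ \lnot (\lnot ((\lnot x3 \lor x4) \land x2) \lor \lnot \lnot x4 \lor x3)   [eliminate \to]
≡ \lnot \lnot ((\lnot x3 \lor x4) \land x2) \land \lnot \lnot \lnot x4 \land \lnot x3   [De Morgan]
≡ (\lnot x3 \lor x4) \land x2 \land \lnot \lnot \lnot x4 \land \lnot x3   [double negation]
≡ (\lnot x3 \lor x4) \land x2 \land \lnot x4 \land \lnot x3   [double negation]
≡ (\lnot x3 \land x2 \land \lnot x4 \land \lnot x3) \lor (x4 \land x2 \land \lnot x4 \land \lnot x3)   [distribute \land over \lor]
≡ \lnot x3 \land x2 \land \lnot x4   [simplify]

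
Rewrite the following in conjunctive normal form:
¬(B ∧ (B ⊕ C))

¬(B ∧ (B ⊕ C))
⇔ ¬(B ∧ (B ∨ C) ∧ ¬(B ∧ C))
⇔ ¬B ∨ ¬(B ∨ C) ∨ ¬¬(B ∧ C)
⇔ ¬B ∨ (¬B ∧ ¬C) ∨ ¬¬(B ∧ C)
⇔ ¬B ∨ (¬B ∧ ¬C) ∨ (B ∧ C)
⇔ (¬B ∨ ¬B ∨ B) ∧ (¬B ∨ ¬B ∨ C) ∧ (¬B ∨ ¬C ∨ B) ∧ (¬B ∨ ¬C ∨ C)
⇔ ¬B ∨ C

¬B ∨ C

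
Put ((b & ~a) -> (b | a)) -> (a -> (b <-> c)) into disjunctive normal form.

~a | (~b & ~c) | (c & b)

((b & ~a) -> (b | a)) -> (a -> (b <-> c))
= ~((b & ~a) -> (b | a)) | (a -> (b <-> c))   [eliminate ->]
= ~(~(b & ~a) | b | a) | (a -> (b <-> c))   [eliminate ->]
= ~(~(b & ~a) | b | a) | ~a | (b <-> c)   [eliminate ->]
= ~(~(b & ~a) | b | a) | ~a | ((b -> c) & (c -> b))   [eliminate <->]
= ~(~(b & ~a) | b | a) | ~a | ((~b | c) & (c -> b))   [eliminate ->]
= ~(~(b & ~a) | b | a) | ~a | ((~b | c) & (~c | b))   [eliminate ->]
= (~~(b & ~a) & ~b & ~a) | ~a | ((~b | c) & (~c | b))   [De Morgan]
= (b & ~a & ~b & ~a) | ~a | ((~b | c) & (~c | b))   [double negation]
= (b & ~a & ~b & ~a) | ~a | (~b & ~c) | (~b & b) | (c & ~c) | (c & b)   [distribute & over |]
= ~a | (~b & ~c) | (c & b)   [simplify]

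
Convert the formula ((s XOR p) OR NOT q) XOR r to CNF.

(s OR p OR NOT q OR r) AND (NOT s OR NOT p OR NOT q OR r) AND (NOT s OR p OR NOT r) AND (NOT p OR s OR NOT r) AND (q OR NOT r)

((s XOR p) OR NOT q) XOR r
≡ ((s XOR p) OR NOT q OR r) AND NOT (((s XOR p) OR NOT q) AND r)
≡ (((s OR p) AND NOT (s AND p)) OR NOT q OR r) AND NOT (((s XOR p) OR NOT q) AND r)
≡ (((s OR p) AND NOT (s AND p)) OR NOT q OR r) AND NOT ((((s OR p) AND NOT (s AND p)) OR NOT q) AND r)
≡ (((s OR p) AND (NOT s OR NOT p)) OR NOT q OR r) AND NOT ((((s OR p) AND NOT (s AND p)) OR NOT q) AND r)
≡ (((s OR p) AND (NOT s OR NOT p)) OR NOT q OR r) AND (NOT (((s OR p) AND NOT (s AND p)) OR NOT q) OR NOT r)
≡ (((s OR p) AND (NOT s OR NOT p)) OR NOT q OR r) AND ((NOT ((s OR p) AND NOT (s AND p)) AND NOT NOT q) OR NOT r)
≡ (((s OR p) AND (NOT s OR NOT p)) OR NOT q OR r) AND (((NOT (s OR p) OR NOT NOT (s AND p)) AND NOT NOT q) OR NOT r)
≡ (((s OR p) AND (NOT s OR NOT p)) OR NOT q OR r) AND ((((NOT s AND NOT p) OR NOT NOT (s AND p)) AND NOT NOT q) OR NOT r)
≡ (((s OR p) AND (NOT s OR NOT p)) OR NOT q OR r) AND ((((NOT s AND NOT p) OR (s AND p)) AND NOT NOT q) OR NOT r)
≡ (((s OR p) AND (NOT s OR NOT p)) OR NOT q OR r) AND ((((NOT s AND NOT p) OR (s AND p)) AND q) OR NOT r)
≡ (s OR p OR NOT q OR r) AND (NOT s OR NOT p OR NOT q OR r) AND (NOT s OR s OR NOT r) AND (NOT s OR p OR NOT r) AND (NOT p OR s OR NOT r) AND (NOT p OR p OR NOT r) AND (q OR NOT r)
≡ (s OR p OR NOT q OR r) AND (NOT s OR NOT p OR NOT q OR r) AND (NOT s OR p OR NOT r) AND (NOT p OR s OR NOT r) AND (q OR NOT r)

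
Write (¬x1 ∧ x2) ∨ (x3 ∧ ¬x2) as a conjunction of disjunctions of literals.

(¬x1 ∧ x2) ∨ (x3 ∧ ¬x2)
≡ (¬x1 ∨ x3) ∧ (¬x1 ∨ ¬x2) ∧ (x2 ∨ x3) ∧ (x2 ∨ ¬x2)   (distribute ∨ over ∧)
≡ (¬x1 ∨ x3) ∧ (¬x1 ∨ ¬x2) ∧ (x2 ∨ x3)   (simplify)

(¬x1 ∨ x3) ∧ (¬x1 ∨ ¬x2) ∧ (x2 ∨ x3)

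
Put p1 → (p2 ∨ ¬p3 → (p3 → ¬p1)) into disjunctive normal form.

¬p1 ∨ ¬p2 ∧ p3 ∨ ¬p3

p1 → (p2 ∨ ¬p3 → (p3 → ¬p1))
= ¬p1 ∨ (p2 ∨ ¬p3 → (p3 → ¬p1))
= ¬p1 ∨ ¬(p2 ∨ ¬p3) ∨ (p3 → ¬p1)
= ¬p1 ∨ ¬(p2 ∨ ¬p3) ∨ ¬p3 ∨ ¬p1
= ¬p1 ∨ ¬p2 ∧ ¬¬p3 ∨ ¬p3 ∨ ¬p1
= ¬p1 ∨ ¬p2 ∧ p3 ∨ ¬p3 ∨ ¬p1
= ¬p1 ∨ ¬p2 ∧ p3 ∨ ¬p3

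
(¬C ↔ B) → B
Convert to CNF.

(¬C ↔ B) → B
= ¬(¬C ↔ B) ∨ B   [eliminate →]
= ¬((¬C → B) ∧ (B → ¬C)) ∨ B   [eliminate ↔]
= ¬((¬¬C ∨ B) ∧ (B → ¬C)) ∨ B   [eliminate →]
= ¬((¬¬C ∨ B) ∧ (¬B ∨ ¬C)) ∨ B   [eliminate →]
= ¬(¬¬C ∨ B) ∨ ¬(¬B ∨ ¬C) ∨ B   [De Morgan]
= (¬¬¬C ∧ ¬B) ∨ ¬(¬B ∨ ¬C) ∨ B   [De Morgan]
= (¬C ∧ ¬B) ∨ ¬(¬B ∨ ¬C) ∨ B   [double negation]
= (¬C ∧ ¬B) ∨ (¬¬B ∧ ¬¬C) ∨ B   [De Morgan]
= (¬C ∧ ¬B) ∨ (B ∧ ¬¬C) ∨ B   [double negation]
= (¬C ∧ ¬B) ∨ (B ∧ C) ∨ B   [double negation]
= (¬C ∨ B ∨ B) ∧ (¬C ∨ C ∨ B) ∧ (¬B ∨ B ∨ B) ∧ (¬B ∨ C ∨ B)   [distribute ∨ over ∧]
= ¬C ∨ B   [simplify]

¬C ∨ B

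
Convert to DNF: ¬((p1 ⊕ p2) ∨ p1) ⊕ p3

¬((p1 ⊕ p2) ∨ p1) ⊕ p3
≡ (¬((p1 ⊕ p2) ∨ p1) ∧ ¬p3) ∨ (¬¬((p1 ⊕ p2) ∨ p1) ∧ p3)   [expand ⊕]
≡ (¬((p1 ∧ ¬p2) ∨ (¬p1 ∧ p2) ∨ p1) ∧ ¬p3) ∨ (¬¬((p1 ⊕ p2) ∨ p1) ∧ p3)   [expand ⊕]
≡ (¬((p1 ∧ ¬p2) ∨ (¬p1 ∧ p2) ∨ p1) ∧ ¬p3) ∨ (¬¬((p1 ∧ ¬p2) ∨ (¬p1 ∧ p2) ∨ p1) ∧ p3)   [expand ⊕]
≡ (¬(p1 ∧ ¬p2) ∧ ¬(¬p1 ∧ p2) ∧ ¬p1 ∧ ¬p3) ∨ (¬¬((p1 ∧ ¬p2) ∨ (¬p1 ∧ p2) ∨ p1) ∧ p3)   [De Morgan]
≡ ((¬p1 ∨ ¬¬p2) ∧ ¬(¬p1 ∧ p2) ∧ ¬p1 ∧ ¬p3) ∨ (¬¬((p1 ∧ ¬p2) ∨ (¬p1 ∧ p2) ∨ p1) ∧ p3)   [De Morgan]
≡ ((¬p1 ∨ p2) ∧ ¬(¬p1 ∧ p2) ∧ ¬p1 ∧ ¬p3) ∨ (¬¬((p1 ∧ ¬p2) ∨ (¬p1 ∧ p2) ∨ p1) ∧ p3)   [double negation]
≡ ((¬p1 ∨ p2) ∧ (¬¬p1 ∨ ¬p2) ∧ ¬p1 ∧ ¬p3) ∨ (¬¬((p1 ∧ ¬p2) ∨ (¬p1 ∧ p2) ∨ p1) ∧ p3)   [De Morgan]
≡ ((¬p1 ∨ p2) ∧ (p1 ∨ ¬p2) ∧ ¬p1 ∧ ¬p3) ∨ (¬¬((p1 ∧ ¬p2) ∨ (¬p1 ∧ p2) ∨ p1) ∧ p3)   [double negation]
≡ ((¬p1 ∨ p2) ∧ (p1 ∨ ¬p2) ∧ ¬p1 ∧ ¬p3) ∨ (((p1 ∧ ¬p2) ∨ (¬p1 ∧ p2) ∨ p1) ∧ p3)   [double negation]
≡ (¬p1 ∧ p1 ∧ ¬p1 ∧ ¬p3) ∨ (¬p1 ∧ ¬p2 ∧ ¬p1 ∧ ¬p3) ∨ (p2 ∧ p1 ∧ ¬p1 ∧ ¬p3) ∨ (p2 ∧ ¬p2 ∧ ¬p1 ∧ ¬p3) ∨ (p1 ∧ ¬p2 ∧ p3) ∨ (¬p1 ∧ p2 ∧ p3) ∨ (p1 ∧ p3)   [distribute ∧ over ∨]
≡ (¬p1 ∧ ¬p2 ∧ ¬p3) ∨ (¬p1 ∧ p2 ∧ p3) ∨ (p1 ∧ p3)   [simplify]

(¬p1 ∧ ¬p2 ∧ ¬p3) ∨ (¬p1 ∧ p2 ∧ p3) ∨ (p1 ∧ p3)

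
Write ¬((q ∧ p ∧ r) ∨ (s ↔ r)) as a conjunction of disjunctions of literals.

(¬q ∨ ¬p ∨ ¬r) ∧ (s ∨ r) ∧ (¬r ∨ ¬s)

¬((q ∧ p ∧ r) ∨ (s ↔ r))
= ¬((q ∧ p ∧ r) ∨ ((s → r) ∧ (r → s)))   (eliminate ↔)
= ¬((q ∧ p ∧ r) ∨ ((¬s ∨ r) ∧ (r → s)))   (eliminate →)
= ¬((q ∧ p ∧ r) ∨ ((¬s ∨ r) ∧ (¬r ∨ s)))   (eliminate →)
= ¬(q ∧ p ∧ r) ∧ ¬((¬s ∨ r) ∧ (¬r ∨ s))   (De Morgan)
= (¬q ∨ ¬p ∨ ¬r) ∧ ¬((¬s ∨ r) ∧ (¬r ∨ s))   (De Morgan)
= (¬q ∨ ¬p ∨ ¬r) ∧ (¬(¬s ∨ r) ∨ ¬(¬r ∨ s))   (De Morgan)
= (¬q ∨ ¬p ∨ ¬r) ∧ ((¬¬s ∧ ¬r) ∨ ¬(¬r ∨ s))   (De Morgan)
= (¬q ∨ ¬p ∨ ¬r) ∧ ((s ∧ ¬r) ∨ ¬(¬r ∨ s))   (double negation)
= (¬q ∨ ¬p ∨ ¬r) ∧ ((s ∧ ¬r) ∨ (¬¬r ∧ ¬s))   (De Morgan)
= (¬q ∨ ¬p ∨ ¬r) ∧ ((s ∧ ¬r) ∨ (r ∧ ¬s))   (double negation)
= (¬q ∨ ¬p ∨ ¬r) ∧ (s ∨ r) ∧ (s ∨ ¬s) ∧ (¬r ∨ r) ∧ (¬r ∨ ¬s)   (distribute ∨ over ∧)
= (¬q ∨ ¬p ∨ ¬r) ∧ (s ∨ r) ∧ (¬r ∨ ¬s)   (simplify)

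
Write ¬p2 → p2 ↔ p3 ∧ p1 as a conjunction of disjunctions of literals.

¬p2 → p2 ↔ p3 ∧ p1
≡ ((¬p2 → p2) → p3 ∧ p1) ∧ (p3 ∧ p1 → (¬p2 → p2))   [eliminate ↔]
≡ (¬(¬p2 → p2) ∨ p3 ∧ p1) ∧ (p3 ∧ p1 → (¬p2 → p2))   [eliminate →]
≡ (¬(¬¬p2 ∨ p2) ∨ p3 ∧ p1) ∧ (p3 ∧ p1 → (¬p2 → p2))   [eliminate →]
≡ (¬(¬¬p2 ∨ p2) ∨ p3 ∧ p1) ∧ (¬(p3 ∧ p1) ∨ (¬p2 → p2))   [eliminate →]
≡ (¬(¬¬p2 ∨ p2) ∨ p3 ∧ p1) ∧ (¬(p3 ∧ p1) ∨ ¬¬p2 ∨ p2)   [eliminate →]
≡ (¬¬¬p2 ∧ ¬p2 ∨ p3 ∧ p1) ∧ (¬(p3 ∧ p1) ∨ ¬¬p2 ∨ p2)   [De Morgan]
≡ (¬p2 ∧ ¬p2 ∨ p3 ∧ p1) ∧ (¬(p3 ∧ p1) ∨ ¬¬p2 ∨ p2)   [double negation]
≡ (¬p2 ∧ ¬p2 ∨ p3 ∧ p1) ∧ (¬p3 ∨ ¬p1 ∨ ¬¬p2 ∨ p2)   [De Morgan]
≡ (¬p2 ∧ ¬p2 ∨ p3 ∧ p1) ∧ (¬p3 ∨ ¬p1 ∨ p2 ∨ p2)   [double negation]
≡ (¬p2 ∨ p3) ∧ (¬p2 ∨ p1) ∧ (¬p2 ∨ p3) ∧ (¬p2 ∨ p1) ∧ (¬p3 ∨ ¬p1 ∨ p2 ∨ p2)   [distribute ∨ over ∧]
≡ (¬p2 ∨ p3) ∧ (¬p2 ∨ p1) ∧ (¬p3 ∨ ¬p1 ∨ p2)   [simplify]

(¬p2 ∨ p3) ∧ (¬p2 ∨ p1) ∧ (¬p3 ∨ ¬p1 ∨ p2)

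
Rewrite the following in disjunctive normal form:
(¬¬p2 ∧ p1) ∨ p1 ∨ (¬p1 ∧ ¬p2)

p1 ∨ (¬p1 ∧ ¬p2)

(¬¬p2 ∧ p1) ∨ p1 ∨ (¬p1 ∧ ¬p2)
⇔ (p2 ∧ p1) ∨ p1 ∨ (¬p1 ∧ ¬p2)   — double negation
⇔ p1 ∨ (¬p1 ∧ ¬p2)   — simplify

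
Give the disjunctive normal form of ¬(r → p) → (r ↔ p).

¬(r → p) → (r ↔ p)
≡ ¬¬(r → p) ∨ (r ↔ p)   (eliminate →)
≡ ¬¬(¬r ∨ p) ∨ (r ↔ p)   (eliminate →)
≡ ¬¬(¬r ∨ p) ∨ ((r → p) ∧ (p → r))   (eliminate ↔)
≡ ¬¬(¬r ∨ p) ∨ ((¬r ∨ p) ∧ (p → r))   (eliminate →)
≡ ¬¬(¬r ∨ p) ∨ ((¬r ∨ p) ∧ (¬p ∨ r))   (eliminate →)
≡ ¬r ∨ p ∨ ((¬r ∨ p) ∧ (¬p ∨ r))   (double negation)
≡ ¬r ∨ p ∨ (¬r ∧ ¬p) ∨ (¬r ∧ r) ∨ (p ∧ ¬p) ∨ (p ∧ r)   (distribute ∧ over ∨)
≡ ¬r ∨ p   (simplify)

¬r ∨ p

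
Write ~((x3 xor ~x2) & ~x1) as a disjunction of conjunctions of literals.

~((x3 xor ~x2) & ~x1)
⇔ ~(((x3 & ~~x2) | (~x3 & ~x2)) & ~x1)   (expand xor)
⇔ ~((x3 & ~~x2) | (~x3 & ~x2)) | ~~x1   (De Morgan)
⇔ (~(x3 & ~~x2) & ~(~x3 & ~x2)) | ~~x1   (De Morgan)
⇔ ((~x3 | ~~~x2) & ~(~x3 & ~x2)) | ~~x1   (De Morgan)
⇔ ((~x3 | ~x2) & ~(~x3 & ~x2)) | ~~x1   (double negation)
⇔ ((~x3 | ~x2) & (~~x3 | ~~x2)) | ~~x1   (De Morgan)
⇔ ((~x3 | ~x2) & (x3 | ~~x2)) | ~~x1   (double negation)
⇔ ((~x3 | ~x2) & (x3 | x2)) | ~~x1   (double negation)
⇔ ((~x3 | ~x2) & (x3 | x2)) | x1   (double negation)
⇔ (~x3 & x3) | (~x3 & x2) | (~x2 & x3) | (~x2 & x2) | x1   (distribute & over |)
⇔ (~x3 & x2) | (~x2 & x3) | x1   (simplify)

(~x3 & x2) | (~x2 & x3) | x1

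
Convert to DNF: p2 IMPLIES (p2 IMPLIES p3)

NOT p2 OR p3

p2 IMPLIES (p2 IMPLIES p3)
≡ NOT p2 OR (p2 IMPLIES p3)   — eliminate IMPLIES
≡ NOT p2 OR NOT p2 OR p3   — eliminate IMPLIES
≡ NOT p2 OR p3   — simplify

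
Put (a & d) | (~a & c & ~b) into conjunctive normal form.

(a | c) & (a | ~b) & (d | ~a) & (d | c) & (d | ~b)

(a & d) | (~a & c & ~b)
≡ (a | ~a) & (a | c) & (a | ~b) & (d | ~a) & (d | c) & (d | ~b)   — distribute | over &
≡ (a | c) & (a | ~b) & (d | ~a) & (d | c) & (d | ~b)   — simplify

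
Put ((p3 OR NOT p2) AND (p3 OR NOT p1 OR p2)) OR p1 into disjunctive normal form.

((p3 OR NOT p2) AND (p3 OR NOT p1 OR p2)) OR p1
⇔ (p3 AND p3) OR (p3 AND NOT p1) OR (p3 AND p2) OR (NOT p2 AND p3) OR (NOT p2 AND NOT p1) OR (NOT p2 AND p2) OR p1   — distribute AND over OR
⇔ p3 OR (NOT p2 AND NOT p1) OR p1   — simplify

p3 OR (NOT p2 AND NOT p1) OR p1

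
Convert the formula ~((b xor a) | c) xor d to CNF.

~((b xor a) | c) xor d
= (~((b xor a) | c) | d) & ~(~((b xor a) | c) & d)   [expand xor]
= (~(((b | a) & ~(b & a)) | c) | d) & ~(~((b xor a) | c) & d)   [expand xor]
= (~(((b | a) & ~(b & a)) | c) | d) & ~(~(((b | a) & ~(b & a)) | c) & d)   [expand xor]
= ((~((b | a) & ~(b & a)) & ~c) | d) & ~(~(((b | a) & ~(b & a)) | c) & d)   [De Morgan]
= (((~(b | a) | ~~(b & a)) & ~c) | d) & ~(~(((b | a) & ~(b & a)) | c) & d)   [De Morgan]
= ((((~b & ~a) | ~~(b & a)) & ~c) | d) & ~(~(((b | a) & ~(b & a)) | c) & d)   [De Morgan]
= ((((~b & ~a) | (b & a)) & ~c) | d) & ~(~(((b | a) & ~(b & a)) | c) & d)   [double negation]
= ((((~b & ~a) | (b & a)) & ~c) | d) & (~~(((b | a) & ~(b & a)) | c) | ~d)   [De Morgan]
= ((((~b & ~a) | (b & a)) & ~c) | d) & (((b | a) & ~(b & a)) | c | ~d)   [double negation]
= ((((~b & ~a) | (b & a)) & ~c) | d) & (((b | a) & (~b | ~a)) | c | ~d)   [De Morgan]
= (~b | b | d) & (~b | a | d) & (~a | b | d) & (~a | a | d) & (~c | d) & (b | a | c | ~d) & (~b | ~a | c | ~d)   [distribute | over &]
= (~b | a | d) & (~a | b | d) & (~c | d) & (b | a | c | ~d) & (~b | ~a | c | ~d)   [simplify]

(~b | a | d) & (~a | b | d) & (~c | d) & (b | a | c | ~d) & (~b | ~a | c | ~d)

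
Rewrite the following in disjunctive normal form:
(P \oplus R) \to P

(\lnot P \land \lnot R) \lor P

(P \oplus R) \to P
= \lnot (P \oplus R) \lor P   (eliminate \to)
= \lnot ((P \land \lnot R) \lor (\lnot P \land R)) \lor P   (expand \oplus)
= (\lnot (P \land \lnot R) \land \lnot (\lnot P \land R)) \lor P   (De Morgan)
= ((\lnot P \lor \lnot \lnot R) \land \lnot (\lnot P \land R)) \lor P   (De Morgan)
= ((\lnot P \lor R) \land \lnot (\lnot P \land R)) \lor P   (double negation)
= ((\lnot P \lor R) \land (\lnot \lnot P \lor \lnot R)) \lor P   (De Morgan)
= ((\lnot P \lor R) \land (P \lor \lnot R)) \lor P   (double negation)
= (\lnot P \land P) \lor (\lnot P \land \lnot R) \lor (R \land P) \lor (R \land \lnot R) \lor P   (distribute \land over \lor)
= (\lnot P \land \lnot R) \lor P   (simplify)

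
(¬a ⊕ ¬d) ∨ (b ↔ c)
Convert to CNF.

(¬a ⊕ ¬d) ∨ (b ↔ c)
= ((¬a ∨ ¬d) ∧ ¬(¬a ∧ ¬d)) ∨ (b ↔ c)   [expand ⊕]
= ((¬a ∨ ¬d) ∧ ¬(¬a ∧ ¬d)) ∨ ((b → c) ∧ (c → b))   [eliminate ↔]
= ((¬a ∨ ¬d) ∧ ¬(¬a ∧ ¬d)) ∨ ((¬b ∨ c) ∧ (c → b))   [eliminate →]
= ((¬a ∨ ¬d) ∧ ¬(¬a ∧ ¬d)) ∨ ((¬b ∨ c) ∧ (¬c ∨ b))   [eliminate →]
= ((¬a ∨ ¬d) ∧ (¬¬a ∨ ¬¬d)) ∨ ((¬b ∨ c) ∧ (¬c ∨ b))   [De Morgan]
= ((¬a ∨ ¬d) ∧ (a ∨ ¬¬d)) ∨ ((¬b ∨ c) ∧ (¬c ∨ b))   [double negation]
= ((¬a ∨ ¬d) ∧ (a ∨ d)) ∨ ((¬b ∨ c) ∧ (¬c ∨ b))   [double negation]
= (¬a ∨ ¬d ∨ ¬b ∨ c) ∧ (¬a ∨ ¬d ∨ ¬c ∨ b) ∧ (a ∨ d ∨ ¬b ∨ c) ∧ (a ∨ d ∨ ¬c ∨ b)   [distribute ∨ over ∧]

(¬a ∨ ¬d ∨ ¬b ∨ c) ∧ (¬a ∨ ¬d ∨ ¬c ∨ b) ∧ (a ∨ d ∨ ¬b ∨ c) ∧ (a ∨ d ∨ ¬c ∨ b)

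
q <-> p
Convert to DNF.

(~q & ~p) | (p & q)

q <-> p
≡ (q -> p) & (p -> q)   [eliminate <->]
≡ (~q | p) & (p -> q)   [eliminate ->]
≡ (~q | p) & (~p | q)   [eliminate ->]
≡ (~q & ~p) | (~q & q) | (p & ~p) | (p & q)   [distribute & over |]
≡ (~q & ~p) | (p & q)   [simplify]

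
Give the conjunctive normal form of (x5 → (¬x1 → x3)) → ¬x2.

(x5 ∨ ¬x2) ∧ (¬x1 ∨ ¬x2) ∧ (¬x3 ∨ ¬x2)

(x5 → (¬x1 → x3)) → ¬x2
= ¬(x5 → (¬x1 → x3)) ∨ ¬x2   [eliminate →]
= ¬(¬x5 ∨ (¬x1 → x3)) ∨ ¬x2   [eliminate →]
= ¬(¬x5 ∨ ¬¬x1 ∨ x3) ∨ ¬x2   [eliminate →]
= ¬¬x5 ∧ ¬¬¬x1 ∧ ¬x3 ∨ ¬x2   [De Morgan]
= x5 ∧ ¬¬¬x1 ∧ ¬x3 ∨ ¬x2   [double negation]
= x5 ∧ ¬x1 ∧ ¬x3 ∨ ¬x2   [double negation]
= (x5 ∨ ¬x2) ∧ (¬x1 ∨ ¬x2) ∧ (¬x3 ∨ ¬x2)   [distribute ∨ over ∧]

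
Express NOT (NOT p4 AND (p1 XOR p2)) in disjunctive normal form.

p4 OR (NOT p1 AND NOT p2) OR (p2 AND p1)

NOT (NOT p4 AND (p1 XOR p2))
= NOT (NOT p4 AND ((p1 AND NOT p2) OR (NOT p1 AND p2)))   (expand XOR)
= NOT NOT p4 OR NOT ((p1 AND NOT p2) OR (NOT p1 AND p2))   (De Morgan)
= p4 OR NOT ((p1 AND NOT p2) OR (NOT p1 AND p2))   (double negation)
= p4 OR (NOT (p1 AND NOT p2) AND NOT (NOT p1 AND p2))   (De Morgan)
= p4 OR ((NOT p1 OR NOT NOT p2) AND NOT (NOT p1 AND p2))   (De Morgan)
= p4 OR ((NOT p1 OR p2) AND NOT (NOT p1 AND p2))   (double negation)
= p4 OR ((NOT p1 OR p2) AND (NOT NOT p1 OR NOT p2))   (De Morgan)
= p4 OR ((NOT p1 OR p2) AND (p1 OR NOT p2))   (double negation)
= p4 OR (NOT p1 AND p1) OR (NOT p1 AND NOT p2) OR (p2 AND p1) OR (p2 AND NOT p2)   (distribute AND over OR)
= p4 OR (NOT p1 AND NOT p2) OR (p2 AND p1)   (simplify)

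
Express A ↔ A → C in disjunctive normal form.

A ↔ A → C
≡ (A → (A → C)) ∧ ((A → C) → A)   [eliminate ↔]
≡ (¬A ∨ (A → C)) ∧ ((A → C) → A)   [eliminate →]
≡ (¬A ∨ ¬A ∨ C) ∧ ((A → C) → A)   [eliminate →]
≡ (¬A ∨ ¬A ∨ C) ∧ (¬(A → C) ∨ A)   [eliminate →]
≡ (¬A ∨ ¬A ∨ C) ∧ (¬(¬A ∨ C) ∨ A)   [eliminate →]
≡ (¬A ∨ ¬A ∨ C) ∧ (¬¬A ∧ ¬C ∨ A)   [De Morgan]
≡ (¬A ∨ ¬A ∨ C) ∧ (A ∧ ¬C ∨ A)   [double negation]
≡ ¬A ∧ A ∧ ¬C ∨ ¬A ∧ A ∨ ¬A ∧ A ∧ ¬C ∨ ¬A ∧ A ∨ C ∧ A ∧ ¬C ∨ C ∧ A   [distribute ∧ over ∨]
≡ C ∧ A   [simplify]

C ∧ A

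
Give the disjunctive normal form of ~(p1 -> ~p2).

~(p1 -> ~p2)
= ~(~p1 | ~p2)   — eliminate ->
= ~~p1 & ~~p2   — De Morgan
= p1 & ~~p2   — double negation
= p1 & p2   — double negation

p1 & p2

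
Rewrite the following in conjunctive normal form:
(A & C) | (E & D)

(A | E) & (A | D) & (C | E) & (C | D)

(A & C) | (E & D)
≡ (A | E) & (A | D) & (C | E) & (C | D)   [distribute | over &]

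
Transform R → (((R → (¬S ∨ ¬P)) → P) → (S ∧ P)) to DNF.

R → (((R → (¬S ∨ ¬P)) → P) → (S ∧ P))
≡ ¬R ∨ (((R → (¬S ∨ ¬P)) → P) → (S ∧ P))   [eliminate →]
≡ ¬R ∨ ¬((R → (¬S ∨ ¬P)) → P) ∨ (S ∧ P)   [eliminate →]
≡ ¬R ∨ ¬(¬(R → (¬S ∨ ¬P)) ∨ P) ∨ (S ∧ P)   [eliminate →]
≡ ¬R ∨ ¬(¬(¬R ∨ ¬S ∨ ¬P) ∨ P) ∨ (S ∧ P)   [eliminate →]
≡ ¬R ∨ (¬¬(¬R ∨ ¬S ∨ ¬P) ∧ ¬P) ∨ (S ∧ P)   [De Morgan]
≡ ¬R ∨ ((¬R ∨ ¬S ∨ ¬P) ∧ ¬P) ∨ (S ∧ P)   [double negation]
≡ ¬R ∨ (¬R ∧ ¬P) ∨ (¬S ∧ ¬P) ∨ (¬P ∧ ¬P) ∨ (S ∧ P)   [distribute ∧ over ∨]
≡ ¬R ∨ ¬P ∨ (S ∧ P)   [simplify]

¬R ∨ ¬P ∨ (S ∧ P)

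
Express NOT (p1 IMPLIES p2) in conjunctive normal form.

NOT (p1 IMPLIES p2)
≡ NOT (NOT p1 OR p2)   [eliminate IMPLIES]
≡ NOT NOT p1 AND NOT p2   [De Morgan]
≡ p1 AND NOT p2   [double negation]

p1 AND NOT p2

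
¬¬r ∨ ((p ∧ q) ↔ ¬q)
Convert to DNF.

r ∨ (¬p ∧ q)

¬¬r ∨ ((p ∧ q) ↔ ¬q)
≡ ¬¬r ∨ (((p ∧ q) → ¬q) ∧ (¬q → (p ∧ q)))   [eliminate ↔]
≡ ¬¬r ∨ ((¬(p ∧ q) ∨ ¬q) ∧ (¬q → (p ∧ q)))   [eliminate →]
≡ ¬¬r ∨ ((¬(p ∧ q) ∨ ¬q) ∧ (¬¬q ∨ (p ∧ q)))   [eliminate →]
≡ r ∨ ((¬(p ∧ q) ∨ ¬q) ∧ (¬¬q ∨ (p ∧ q)))   [double negation]
≡ r ∨ ((¬p ∨ ¬q ∨ ¬q) ∧ (¬¬q ∨ (p ∧ q)))   [De Morgan]
≡ r ∨ ((¬p ∨ ¬q ∨ ¬q) ∧ (q ∨ (p ∧ q)))   [double negation]
≡ r ∨ (¬p ∧ q) ∨ (¬p ∧ p ∧ q) ∨ (¬q ∧ q) ∨ (¬q ∧ p ∧ q) ∨ (¬q ∧ q) ∨ (¬q ∧ p ∧ q)   [distribute ∧ over ∨]
≡ r ∨ (¬p ∧ q)   [simplify]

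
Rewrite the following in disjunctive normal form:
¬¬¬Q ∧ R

¬Q ∧ R

¬¬¬Q ∧ R
= ¬Q ∧ R   [double negation]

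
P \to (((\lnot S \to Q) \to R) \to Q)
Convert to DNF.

\lnot P \lor (S \land \lnot R) \lor Q

P \to (((\lnot S \to Q) \to R) \to Q)
⇔ \lnot P \lor (((\lnot S \to Q) \to R) \to Q)   [eliminate \to]
⇔ \lnot P \lor \lnot ((\lnot S \to Q) \to R) \lor Q   [eliminate \to]
⇔ \lnot P \lor \lnot (\lnot (\lnot S \to Q) \lor R) \lor Q   [eliminate \to]
⇔ \lnot P \lor \lnot (\lnot (\lnot \lnot S \lor Q) \lor R) \lor Q   [eliminate \to]
⇔ \lnot P \lor (\lnot \lnot (\lnot \lnot S \lor Q) \land \lnot R) \lor Q   [De Morgan]
⇔ \lnot P \lor ((\lnot \lnot S \lor Q) \land \lnot R) \lor Q   [double negation]
⇔ \lnot P \lor ((S \lor Q) \land \lnot R) \lor Q   [double negation]
⇔ \lnot P \lor (S \land \lnot R) \lor (Q \land \lnot R) \lor Q   [distribute \land over \lor]
⇔ \lnot P \lor (S \land \lnot R) \lor Q   [simplify]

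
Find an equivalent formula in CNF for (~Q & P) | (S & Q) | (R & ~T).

(~Q | S | R) & (~Q | S | ~T) & (P | S | R) & (P | S | ~T) & (P | Q | R) & (P | Q | ~T)

(~Q & P) | (S & Q) | (R & ~T)
= (~Q | S | R) & (~Q | S | ~T) & (~Q | Q | R) & (~Q | Q | ~T) & (P | S | R) & (P | S | ~T) & (P | Q | R) & (P | Q | ~T)   [distribute | over &]
= (~Q | S | R) & (~Q | S | ~T) & (P | S | R) & (P | S | ~T) & (P | Q | R) & (P | Q | ~T)   [simplify]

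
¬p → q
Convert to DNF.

¬p → q
≡ ¬¬p ∨ q   [eliminate →]
≡ p ∨ q   [double negation]

p ∨ q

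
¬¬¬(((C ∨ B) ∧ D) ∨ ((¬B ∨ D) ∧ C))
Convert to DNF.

¬¬¬(((C ∨ B) ∧ D) ∨ ((¬B ∨ D) ∧ C))
≡ ¬(((C ∨ B) ∧ D) ∨ ((¬B ∨ D) ∧ C))   (double negation)
≡ ¬((C ∨ B) ∧ D) ∧ ¬((¬B ∨ D) ∧ C)   (De Morgan)
≡ (¬(C ∨ B) ∨ ¬D) ∧ ¬((¬B ∨ D) ∧ C)   (De Morgan)
≡ ((¬C ∧ ¬B) ∨ ¬D) ∧ ¬((¬B ∨ D) ∧ C)   (De Morgan)
≡ ((¬C ∧ ¬B) ∨ ¬D) ∧ (¬(¬B ∨ D) ∨ ¬C)   (De Morgan)
≡ ((¬C ∧ ¬B) ∨ ¬D) ∧ ((¬¬B ∧ ¬D) ∨ ¬C)   (De Morgan)
≡ ((¬C ∧ ¬B) ∨ ¬D) ∧ ((B ∧ ¬D) ∨ ¬C)   (double negation)
≡ (¬C ∧ ¬B ∧ B ∧ ¬D) ∨ (¬C ∧ ¬B ∧ ¬C) ∨ (¬D ∧ B ∧ ¬D) ∨ (¬D ∧ ¬C)   (distribute ∧ over ∨)
≡ (¬C ∧ ¬B) ∨ (¬D ∧ B) ∨ (¬D ∧ ¬C)   (simplify)

(¬C ∧ ¬B) ∨ (¬D ∧ B) ∨ (¬D ∧ ¬C)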